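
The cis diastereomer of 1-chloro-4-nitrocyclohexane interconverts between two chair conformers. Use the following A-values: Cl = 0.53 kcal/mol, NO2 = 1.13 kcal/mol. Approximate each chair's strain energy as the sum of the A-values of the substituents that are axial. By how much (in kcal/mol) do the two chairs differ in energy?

0.60 kcal/mol

C1 and C4 have opposite parity, so for the cis isomer the two substituents are one axial and one equatorial in each chair.
Chair I (chloro axial, nitro equatorial): E = 0.53 kcal/mol.
Chair II (chloro equatorial, nitro axial): E = 1.13 kcal/mol.
ΔE = 1.13 − 0.53 = 0.60 kcal/mol; chair I is more stable.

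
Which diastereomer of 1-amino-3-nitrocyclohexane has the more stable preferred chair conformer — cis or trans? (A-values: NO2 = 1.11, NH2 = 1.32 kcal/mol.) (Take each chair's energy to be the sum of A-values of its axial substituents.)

At 1,3 positions (parity same): cis → (e,e or a,a); trans → (a,e or e,a).
Best chair for cis: E = 0.00 kcal/mol; best chair for trans: E = 1.11 kcal/mol.
The cis isomer is lower by 1.11 kcal/mol.

cis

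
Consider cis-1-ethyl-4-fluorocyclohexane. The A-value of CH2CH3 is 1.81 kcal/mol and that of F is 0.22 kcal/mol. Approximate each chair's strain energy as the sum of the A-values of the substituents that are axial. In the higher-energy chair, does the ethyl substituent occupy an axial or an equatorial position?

axial

C1 and C4 have opposite parity, so for the cis isomer the two substituents are one axial and one equatorial in each chair.
Chair I (ethyl axial, fluoro equatorial): E = 1.81 kcal/mol.
Chair II (ethyl equatorial, fluoro axial): E = 0.22 kcal/mol.
Chair I is the less stable (higher-energy) conformer, and in that chair the ethyl group is axial.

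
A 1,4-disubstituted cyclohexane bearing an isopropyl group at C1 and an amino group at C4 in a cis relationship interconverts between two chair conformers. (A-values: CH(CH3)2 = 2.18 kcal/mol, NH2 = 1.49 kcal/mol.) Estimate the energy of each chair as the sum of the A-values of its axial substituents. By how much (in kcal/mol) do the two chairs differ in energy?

0.69 kcal/mol

C1 and C4 have opposite parity, so for the cis isomer the two substituents are one axial and one equatorial in each chair.
Chair I (isopropyl axial, amino equatorial): E = 2.18 kcal/mol.
Chair II (isopropyl equatorial, amino axial): E = 1.49 kcal/mol.
ΔE = 2.18 − 1.49 = 0.69 kcal/mol; chair II is more stable.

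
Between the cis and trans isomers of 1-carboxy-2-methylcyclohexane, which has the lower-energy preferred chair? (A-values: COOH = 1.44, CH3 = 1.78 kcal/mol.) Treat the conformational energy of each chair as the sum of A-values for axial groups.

At 1,2 positions (parity opposite): cis → (a,e or e,a); trans → (e,e or a,a).
Best chair for cis: E = 1.44 kcal/mol; best chair for trans: E = 0.00 kcal/mol.
The trans isomer is lower by 1.44 kcal/mol.

trans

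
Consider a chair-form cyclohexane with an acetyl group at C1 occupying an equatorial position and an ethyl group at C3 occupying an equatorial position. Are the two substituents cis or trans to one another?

cis

C1 and C3 have the same parity, so their axial bonds point in the same direction.
With same-parity carbons, two substituents on the same face are both axial or both equatorial; opposite faces give one of each.
Here the groups are equatorial/equatorial → same face → cis.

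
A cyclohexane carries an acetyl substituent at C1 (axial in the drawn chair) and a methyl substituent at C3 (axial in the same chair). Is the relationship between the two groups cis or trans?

cis

C1 and C3 have the same parity, so their axial bonds point in the same direction.
With same-parity carbons, two substituents on the same face are both axial or both equatorial; opposite faces give one of each.
Here the groups are axial/axial → same face → cis.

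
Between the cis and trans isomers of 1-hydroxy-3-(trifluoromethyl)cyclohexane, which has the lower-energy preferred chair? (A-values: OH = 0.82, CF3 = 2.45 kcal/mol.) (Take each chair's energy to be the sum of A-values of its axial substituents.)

At 1,3 positions (parity same): cis → (e,e or a,a); trans → (a,e or e,a).
Best chair for cis: E = 0.00 kcal/mol; best chair for trans: E = 0.82 kcal/mol.
The cis isomer is lower by 0.82 kcal/mol.

cis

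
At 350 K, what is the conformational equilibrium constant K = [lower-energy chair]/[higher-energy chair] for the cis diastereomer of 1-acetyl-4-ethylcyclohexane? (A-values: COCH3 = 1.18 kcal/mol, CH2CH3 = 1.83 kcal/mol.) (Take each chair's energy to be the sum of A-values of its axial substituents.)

C1 and C4 have opposite parity, so for the cis isomer the two substituents are one axial and one equatorial in each chair.
Chair I (acetyl axial, ethyl equatorial): E = 1.18 kcal/mol; chair II (acetyl equatorial, ethyl axial): E = 1.83 kcal/mol.
ΔG = 0.65 kcal/mol between the two chairs.
K = exp(ΔG/RT) with R = 1.987×10⁻³ kcal mol⁻¹ K⁻¹ and T = 350 K gives K ≈ 2.55.

K ≈ 2.55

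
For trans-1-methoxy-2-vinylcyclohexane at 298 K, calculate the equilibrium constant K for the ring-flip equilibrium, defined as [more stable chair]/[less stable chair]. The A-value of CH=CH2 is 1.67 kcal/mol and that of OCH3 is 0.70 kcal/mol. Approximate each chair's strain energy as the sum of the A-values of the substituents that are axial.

C1 and C2 have opposite parity, so for the trans isomer the two substituents are e,e in one chair and a,a in the other.
Chair I (vinyl axial, methoxy axial): E = 2.37 kcal/mol; chair II (vinyl equatorial, methoxy equatorial): E = 0.00 kcal/mol.
ΔG = 2.37 kcal/mol between the two chairs.
K = exp(ΔG/RT) with R = 1.987×10⁻³ kcal mol⁻¹ K⁻¹ and T = 298 K gives K ≈ 54.7.

K ≈ 54.7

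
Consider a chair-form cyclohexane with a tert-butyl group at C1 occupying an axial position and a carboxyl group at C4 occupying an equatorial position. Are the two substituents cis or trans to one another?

cis

C1 and C4 have opposite parity, so their axial bonds point in opposite directions.
With opposite-parity carbons, two substituents on the same face are one axial and one equatorial; opposite faces give both axial or both equatorial.
Here the groups are axial/equatorial → same face → cis.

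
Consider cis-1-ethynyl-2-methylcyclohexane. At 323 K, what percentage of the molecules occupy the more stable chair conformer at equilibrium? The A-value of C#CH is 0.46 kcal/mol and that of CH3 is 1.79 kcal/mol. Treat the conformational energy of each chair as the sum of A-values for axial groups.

88.8%

C1 and C2 have opposite parity, so for the cis isomer the two substituents are one axial and one equatorial in each chair.
Chair I (ethynyl axial, methyl equatorial): E = 0.46 kcal/mol; chair II (ethynyl equatorial, methyl axial): E = 1.79 kcal/mol.
ΔG = 1.33 kcal/mol between the two chairs.
K = exp(ΔG/RT) with R = 1.987×10⁻³ kcal mol⁻¹ K⁻¹ and T = 323 K gives K ≈ 7.94.
Fraction in the lower-energy chair = K/(K+1) = 88.8%.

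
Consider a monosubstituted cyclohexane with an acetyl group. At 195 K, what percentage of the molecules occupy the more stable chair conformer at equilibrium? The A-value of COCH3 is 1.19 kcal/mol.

95.6%

One chair has the acetyl group axial (E = 1.19 kcal/mol) and the other has it equatorial (E = 0).
ΔG = 1.19 kcal/mol between the two chairs.
K = exp(ΔG/RT) with R = 1.987×10⁻³ kcal mol⁻¹ K⁻¹ and T = 195 K gives K ≈ 21.6.
Fraction in the lower-energy chair = K/(K+1) = 95.6%.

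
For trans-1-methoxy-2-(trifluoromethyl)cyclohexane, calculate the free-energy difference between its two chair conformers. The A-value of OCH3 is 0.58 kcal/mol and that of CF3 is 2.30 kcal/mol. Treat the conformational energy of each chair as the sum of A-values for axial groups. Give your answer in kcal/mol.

C1 and C2 have opposite parity, so for the trans isomer the two substituents are e,e in one chair and a,a in the other.
Chair I (methoxy axial, trifluoromethyl axial): E = 2.88 kcal/mol.
Chair II (methoxy equatorial, trifluoromethyl equatorial): E = 0.00 kcal/mol.
ΔE = 2.88 − 0.00 = 2.88 kcal/mol; chair II is more stable.

2.88 kcal/mol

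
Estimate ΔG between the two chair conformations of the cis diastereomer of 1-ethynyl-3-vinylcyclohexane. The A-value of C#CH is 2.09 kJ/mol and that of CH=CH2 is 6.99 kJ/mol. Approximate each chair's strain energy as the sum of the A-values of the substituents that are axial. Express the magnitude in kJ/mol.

C1 and C3 have the same parity, so for the cis isomer the two substituents are e,e in one chair and a,a in the other.
Chair I (ethynyl axial, vinyl axial): E = 9.08 kJ/mol.
Chair II (ethynyl equatorial, vinyl equatorial): E = 0.00 kJ/mol.
ΔE = 9.08 − 0.00 = 9.08 kJ/mol; chair II is more stable.

9.08 kJ/mol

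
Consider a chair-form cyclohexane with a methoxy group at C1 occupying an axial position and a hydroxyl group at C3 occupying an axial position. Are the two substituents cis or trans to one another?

cis

C1 and C3 have the same parity, so their axial bonds point in the same direction.
With same-parity carbons, two substituents on the same face are both axial or both equatorial; opposite faces give one of each.
Here the groups are axial/axial → same face → cis.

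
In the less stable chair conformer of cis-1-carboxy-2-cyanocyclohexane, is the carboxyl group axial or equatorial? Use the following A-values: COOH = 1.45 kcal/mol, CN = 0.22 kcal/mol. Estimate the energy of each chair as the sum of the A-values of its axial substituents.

C1 and C2 have opposite parity, so for the cis isomer the two substituents are one axial and one equatorial in each chair.
Chair I (carboxyl axial, cyano equatorial): E = 1.45 kcal/mol.
Chair II (carboxyl equatorial, cyano axial): E = 0.22 kcal/mol.
Chair I is the less stable (higher-energy) conformer, and in that chair the carboxyl group is axial.

axial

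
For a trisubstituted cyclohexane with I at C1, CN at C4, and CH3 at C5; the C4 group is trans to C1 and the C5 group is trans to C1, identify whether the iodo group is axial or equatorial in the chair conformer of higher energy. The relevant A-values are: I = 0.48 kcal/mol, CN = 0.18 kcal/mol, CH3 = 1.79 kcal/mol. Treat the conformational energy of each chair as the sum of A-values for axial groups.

Chair I (iodo axial, cyano axial, methyl equatorial): E = 0.66 kcal/mol.
Chair II (iodo equatorial, cyano equatorial, methyl axial): E = 1.79 kcal/mol.
Chair II is the less stable (higher-energy) conformer, and in that chair the iodo group is equatorial.

equatorial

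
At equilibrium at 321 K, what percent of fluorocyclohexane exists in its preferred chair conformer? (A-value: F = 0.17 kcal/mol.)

56.6%

One chair has the fluoro group axial (E = 0.17 kcal/mol) and the other has it equatorial (E = 0).
ΔG = 0.17 kcal/mol between the two chairs.
K = exp(ΔG/RT) with R = 1.987×10⁻³ kcal mol⁻¹ K⁻¹ and T = 321 K gives K ≈ 1.31.
Fraction in the lower-energy chair = K/(K+1) = 56.6%.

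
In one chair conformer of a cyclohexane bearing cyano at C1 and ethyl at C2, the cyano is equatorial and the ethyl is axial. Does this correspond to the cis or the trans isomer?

cis

C1 and C2 have opposite parity, so their axial bonds point in opposite directions.
With opposite-parity carbons, two substituents on the same face are one axial and one equatorial; opposite faces give both axial or both equatorial.
Here the groups are equatorial/axial → same face → cis.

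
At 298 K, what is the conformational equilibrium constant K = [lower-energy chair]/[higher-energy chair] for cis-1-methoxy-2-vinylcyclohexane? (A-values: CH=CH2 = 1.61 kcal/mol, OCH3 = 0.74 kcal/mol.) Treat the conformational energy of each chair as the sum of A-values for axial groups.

K ≈ 4.35

C1 and C2 have opposite parity, so for the cis isomer the two substituents are one axial and one equatorial in each chair.
Chair I (vinyl axial, methoxy equatorial): E = 1.61 kcal/mol; chair II (vinyl equatorial, methoxy axial): E = 0.74 kcal/mol.
ΔG = 0.87 kcal/mol between the two chairs.
K = exp(ΔG/RT) with R = 1.987×10⁻³ kcal mol⁻¹ K⁻¹ and T = 298 K gives K ≈ 4.35.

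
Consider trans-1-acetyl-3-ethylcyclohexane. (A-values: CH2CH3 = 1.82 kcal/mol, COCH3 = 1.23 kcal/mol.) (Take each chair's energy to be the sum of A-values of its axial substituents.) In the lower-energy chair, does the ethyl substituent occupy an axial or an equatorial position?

C1 and C3 have the same parity, so for the trans isomer the two substituents are one axial and one equatorial in each chair.
Chair I (ethyl axial, acetyl equatorial): E = 1.82 kcal/mol.
Chair II (ethyl equatorial, acetyl axial): E = 1.23 kcal/mol.
Chair II is the more stable (lower-energy) conformer, and in that chair the ethyl group is equatorial.

equatorial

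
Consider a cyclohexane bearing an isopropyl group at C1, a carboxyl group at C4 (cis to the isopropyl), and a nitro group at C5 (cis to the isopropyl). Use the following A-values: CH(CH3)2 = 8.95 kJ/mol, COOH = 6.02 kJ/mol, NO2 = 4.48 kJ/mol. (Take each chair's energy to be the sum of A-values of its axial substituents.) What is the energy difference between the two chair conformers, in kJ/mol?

Chair I (isopropyl axial, carboxyl equatorial, nitro axial): E = 13.43 kJ/mol.
Chair II (isopropyl equatorial, carboxyl axial, nitro equatorial): E = 6.02 kJ/mol.
ΔE = 13.43 − 6.02 = 7.41 kJ/mol; chair II is more stable.

7.41 kJ/mol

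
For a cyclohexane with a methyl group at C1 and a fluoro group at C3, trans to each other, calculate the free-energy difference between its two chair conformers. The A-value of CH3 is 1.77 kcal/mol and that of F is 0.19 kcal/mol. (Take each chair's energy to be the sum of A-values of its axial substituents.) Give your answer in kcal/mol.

C1 and C3 have the same parity, so for the trans isomer the two substituents are one axial and one equatorial in each chair.
Chair I (methyl axial, fluoro equatorial): E = 1.77 kcal/mol.
Chair II (methyl equatorial, fluoro axial): E = 0.19 kcal/mol.
ΔE = 1.77 − 0.19 = 1.58 kcal/mol; chair II is more stable.

1.58 kcal/mol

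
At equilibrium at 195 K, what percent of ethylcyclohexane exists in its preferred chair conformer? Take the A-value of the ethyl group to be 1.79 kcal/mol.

One chair has the ethyl group axial (E = 1.79 kcal/mol) and the other has it equatorial (E = 0).
ΔG = 1.79 kcal/mol between the two chairs.
K = exp(ΔG/RT) with R = 1.987×10⁻³ kcal mol⁻¹ K⁻¹ and T = 195 K gives K ≈ 101.
Fraction in the lower-energy chair = K/(K+1) = 99.0%.

99.0%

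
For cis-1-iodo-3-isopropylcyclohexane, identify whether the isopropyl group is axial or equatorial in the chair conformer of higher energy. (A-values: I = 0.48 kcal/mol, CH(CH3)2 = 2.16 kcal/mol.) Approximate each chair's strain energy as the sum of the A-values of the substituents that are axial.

axial

C1 and C3 have the same parity, so for the cis isomer the two substituents are e,e in one chair and a,a in the other.
Chair I (iodo axial, isopropyl axial): E = 2.64 kcal/mol.
Chair II (iodo equatorial, isopropyl equatorial): E = 0.00 kcal/mol.
Chair I is the less stable (higher-energy) conformer, and in that chair the isopropyl group is axial.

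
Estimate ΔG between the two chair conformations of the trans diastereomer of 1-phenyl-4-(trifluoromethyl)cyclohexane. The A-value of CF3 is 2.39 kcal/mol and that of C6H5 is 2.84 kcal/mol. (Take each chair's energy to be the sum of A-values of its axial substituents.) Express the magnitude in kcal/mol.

C1 and C4 have opposite parity, so for the trans isomer the two substituents are e,e in one chair and a,a in the other.
Chair I (trifluoromethyl axial, phenyl axial): E = 5.23 kcal/mol.
Chair II (trifluoromethyl equatorial, phenyl equatorial): E = 0.00 kcal/mol.
ΔE = 5.23 − 0.00 = 5.23 kcal/mol; chair II is more stable.

5.23 kcal/mol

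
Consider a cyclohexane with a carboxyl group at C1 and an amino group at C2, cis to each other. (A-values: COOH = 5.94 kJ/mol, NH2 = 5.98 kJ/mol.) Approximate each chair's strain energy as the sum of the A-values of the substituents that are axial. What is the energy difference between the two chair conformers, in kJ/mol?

0.04 kJ/mol

C1 and C2 have opposite parity, so for the cis isomer the two substituents are one axial and one equatorial in each chair.
Chair I (carboxyl axial, amino equatorial): E = 5.94 kJ/mol.
Chair II (carboxyl equatorial, amino axial): E = 5.98 kJ/mol.
ΔE = 5.98 − 5.94 = 0.04 kJ/mol; chair I is more stable.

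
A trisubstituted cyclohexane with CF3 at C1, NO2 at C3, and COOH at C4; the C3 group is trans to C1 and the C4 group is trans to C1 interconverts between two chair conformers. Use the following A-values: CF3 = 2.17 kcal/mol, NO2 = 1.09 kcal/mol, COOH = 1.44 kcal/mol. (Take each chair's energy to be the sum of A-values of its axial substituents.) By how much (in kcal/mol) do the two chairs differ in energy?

2.52 kcal/mol

Chair I (trifluoromethyl axial, nitro equatorial, carboxyl axial): E = 3.61 kcal/mol.
Chair II (trifluoromethyl equatorial, nitro axial, carboxyl equatorial): E = 1.09 kcal/mol.
ΔE = 3.61 − 1.09 = 2.52 kcal/mol; chair II is more stable.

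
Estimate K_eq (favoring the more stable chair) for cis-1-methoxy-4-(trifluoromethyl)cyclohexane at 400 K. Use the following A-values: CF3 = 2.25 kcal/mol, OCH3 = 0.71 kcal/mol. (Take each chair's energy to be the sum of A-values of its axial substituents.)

K ≈ 6.94

C1 and C4 have opposite parity, so for the cis isomer the two substituents are one axial and one equatorial in each chair.
Chair I (trifluoromethyl axial, methoxy equatorial): E = 2.25 kcal/mol; chair II (trifluoromethyl equatorial, methoxy axial): E = 0.71 kcal/mol.
ΔG = 1.54 kcal/mol between the two chairs.
K = exp(ΔG/RT) with R = 1.987×10⁻³ kcal mol⁻¹ K⁻¹ and T = 400 K gives K ≈ 6.94.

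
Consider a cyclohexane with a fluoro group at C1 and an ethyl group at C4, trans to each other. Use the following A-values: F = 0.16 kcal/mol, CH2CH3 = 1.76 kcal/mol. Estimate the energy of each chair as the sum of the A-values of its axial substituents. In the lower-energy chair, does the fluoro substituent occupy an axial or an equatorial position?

C1 and C4 have opposite parity, so for the trans isomer the two substituents are e,e in one chair and a,a in the other.
Chair I (fluoro axial, ethyl axial): E = 1.92 kcal/mol.
Chair II (fluoro equatorial, ethyl equatorial): E = 0.00 kcal/mol.
Chair II is the more stable (lower-energy) conformer, and in that chair the fluoro group is equatorial.

equatorial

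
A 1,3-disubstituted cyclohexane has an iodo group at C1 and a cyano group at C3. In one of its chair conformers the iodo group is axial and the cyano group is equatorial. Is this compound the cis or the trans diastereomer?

trans

C1 and C3 have the same parity, so their axial bonds point in the same direction.
With same-parity carbons, two substituents on the same face are both axial or both equatorial; opposite faces give one of each.
Here the groups are axial/equatorial → opposite face → trans.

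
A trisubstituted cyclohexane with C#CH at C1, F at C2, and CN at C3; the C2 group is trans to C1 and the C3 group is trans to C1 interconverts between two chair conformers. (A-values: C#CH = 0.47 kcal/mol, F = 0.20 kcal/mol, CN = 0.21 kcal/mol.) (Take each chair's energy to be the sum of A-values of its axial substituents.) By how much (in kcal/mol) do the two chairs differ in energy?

0.46 kcal/mol

Chair I (ethynyl axial, fluoro axial, cyano equatorial): E = 0.67 kcal/mol.
Chair II (ethynyl equatorial, fluoro equatorial, cyano axial): E = 0.21 kcal/mol.
ΔE = 0.67 − 0.21 = 0.46 kcal/mol; chair II is more stable.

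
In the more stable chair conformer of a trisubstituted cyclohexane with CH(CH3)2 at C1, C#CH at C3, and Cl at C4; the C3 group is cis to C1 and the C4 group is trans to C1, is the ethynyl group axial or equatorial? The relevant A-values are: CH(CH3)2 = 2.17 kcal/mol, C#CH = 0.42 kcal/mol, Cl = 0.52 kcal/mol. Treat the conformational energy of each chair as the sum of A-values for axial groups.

Chair I (isopropyl axial, ethynyl axial, chloro axial): E = 3.11 kcal/mol.
Chair II (isopropyl equatorial, ethynyl equatorial, chloro equatorial): E = 0.00 kcal/mol.
Chair II is the more stable (lower-energy) conformer, and in that chair the ethynyl group is equatorial.

equatorial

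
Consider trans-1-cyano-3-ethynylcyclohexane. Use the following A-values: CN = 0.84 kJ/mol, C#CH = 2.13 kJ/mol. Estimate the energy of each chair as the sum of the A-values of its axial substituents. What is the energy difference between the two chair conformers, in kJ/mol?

1.29 kJ/mol

C1 and C3 have the same parity, so for the trans isomer the two substituents are one axial and one equatorial in each chair.
Chair I (cyano axial, ethynyl equatorial): E = 0.84 kJ/mol.
Chair II (cyano equatorial, ethynyl axial): E = 2.13 kJ/mol.
ΔE = 2.13 − 0.84 = 1.29 kJ/mol; chair I is more stable.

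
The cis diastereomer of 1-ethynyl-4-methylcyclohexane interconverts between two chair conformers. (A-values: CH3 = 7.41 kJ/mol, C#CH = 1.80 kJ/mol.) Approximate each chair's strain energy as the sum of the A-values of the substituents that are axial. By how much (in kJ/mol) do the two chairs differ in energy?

C1 and C4 have opposite parity, so for the cis isomer the two substituents are one axial and one equatorial in each chair.
Chair I (methyl axial, ethynyl equatorial): E = 7.41 kJ/mol.
Chair II (methyl equatorial, ethynyl axial): E = 1.80 kJ/mol.
ΔE = 7.41 − 1.80 = 5.61 kJ/mol; chair II is more stable.

5.61 kJ/mol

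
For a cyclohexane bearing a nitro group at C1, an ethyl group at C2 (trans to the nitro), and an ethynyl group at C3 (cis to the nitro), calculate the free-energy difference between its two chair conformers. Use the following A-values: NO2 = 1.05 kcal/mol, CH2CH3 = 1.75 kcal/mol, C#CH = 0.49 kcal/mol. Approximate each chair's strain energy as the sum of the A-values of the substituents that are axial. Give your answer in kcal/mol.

3.29 kcal/mol

Chair I (nitro axial, ethyl axial, ethynyl axial): E = 3.29 kcal/mol.
Chair II (nitro equatorial, ethyl equatorial, ethynyl equatorial): E = 0.00 kcal/mol.
ΔE = 3.29 − 0.00 = 3.29 kcal/mol; chair II is more stable.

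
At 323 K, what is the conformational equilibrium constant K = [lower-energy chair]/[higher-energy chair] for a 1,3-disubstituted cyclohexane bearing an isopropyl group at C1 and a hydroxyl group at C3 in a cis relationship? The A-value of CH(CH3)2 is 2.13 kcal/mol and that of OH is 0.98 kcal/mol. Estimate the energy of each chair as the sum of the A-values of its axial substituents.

C1 and C3 have the same parity, so for the cis isomer the two substituents are e,e in one chair and a,a in the other.
Chair I (isopropyl axial, hydroxyl axial): E = 3.11 kcal/mol; chair II (isopropyl equatorial, hydroxyl equatorial): E = 0.00 kcal/mol.
ΔG = 3.11 kcal/mol between the two chairs.
K = exp(ΔG/RT) with R = 1.987×10⁻³ kcal mol⁻¹ K⁻¹ and T = 323 K gives K ≈ 127.

K ≈ 127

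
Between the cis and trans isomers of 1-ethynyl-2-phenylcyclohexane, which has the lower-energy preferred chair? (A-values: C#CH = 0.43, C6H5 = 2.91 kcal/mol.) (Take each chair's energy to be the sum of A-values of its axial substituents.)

At 1,2 positions (parity opposite): cis → (a,e or e,a); trans → (e,e or a,a).
Best chair for cis: E = 0.43 kcal/mol; best chair for trans: E = 0.00 kcal/mol.
The trans isomer is lower by 0.43 kcal/mol.

trans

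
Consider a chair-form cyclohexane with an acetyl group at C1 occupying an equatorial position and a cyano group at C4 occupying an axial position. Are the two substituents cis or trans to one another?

cis

C1 and C4 have opposite parity, so their axial bonds point in opposite directions.
With opposite-parity carbons, two substituents on the same face are one axial and one equatorial; opposite faces give both axial or both equatorial.
Here the groups are equatorial/axial → same face → cis.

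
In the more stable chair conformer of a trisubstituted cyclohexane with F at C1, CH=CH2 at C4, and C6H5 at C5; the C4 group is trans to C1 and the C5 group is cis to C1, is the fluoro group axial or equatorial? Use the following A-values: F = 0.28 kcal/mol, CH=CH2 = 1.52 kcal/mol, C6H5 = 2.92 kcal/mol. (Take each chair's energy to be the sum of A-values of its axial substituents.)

equatorial

Chair I (fluoro axial, vinyl axial, phenyl axial): E = 4.72 kcal/mol.
Chair II (fluoro equatorial, vinyl equatorial, phenyl equatorial): E = 0.00 kcal/mol.
Chair II is the more stable (lower-energy) conformer, and in that chair the fluoro group is equatorial.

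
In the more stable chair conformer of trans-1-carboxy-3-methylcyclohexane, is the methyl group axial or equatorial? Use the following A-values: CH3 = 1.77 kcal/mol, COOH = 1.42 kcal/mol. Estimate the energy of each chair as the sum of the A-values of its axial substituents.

equatorial

C1 and C3 have the same parity, so for the trans isomer the two substituents are one axial and one equatorial in each chair.
Chair I (methyl axial, carboxyl equatorial): E = 1.77 kcal/mol.
Chair II (methyl equatorial, carboxyl axial): E = 1.42 kcal/mol.
Chair II is the more stable (lower-energy) conformer, and in that chair the methyl group is equatorial.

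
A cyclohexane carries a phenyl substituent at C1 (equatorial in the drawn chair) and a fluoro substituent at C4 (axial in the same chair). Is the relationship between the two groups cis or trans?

C1 and C4 have opposite parity, so their axial bonds point in opposite directions.
With opposite-parity carbons, two substituents on the same face are one axial and one equatorial; opposite faces give both axial or both equatorial.
Here the groups are equatorial/axial → same face → cis.

cis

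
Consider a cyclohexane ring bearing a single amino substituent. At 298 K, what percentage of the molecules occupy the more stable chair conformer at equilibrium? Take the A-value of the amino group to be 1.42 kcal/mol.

91.7%

One chair has the amino group axial (E = 1.42 kcal/mol) and the other has it equatorial (E = 0).
ΔG = 1.42 kcal/mol between the two chairs.
K = exp(ΔG/RT) with R = 1.987×10⁻³ kcal mol⁻¹ K⁻¹ and T = 298 K gives K ≈ 11.
Fraction in the lower-energy chair = K/(K+1) = 91.7%.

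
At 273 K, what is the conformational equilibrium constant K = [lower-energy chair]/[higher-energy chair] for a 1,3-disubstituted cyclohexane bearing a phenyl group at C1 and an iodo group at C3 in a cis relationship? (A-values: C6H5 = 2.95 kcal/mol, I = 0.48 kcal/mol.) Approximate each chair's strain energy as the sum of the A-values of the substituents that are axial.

C1 and C3 have the same parity, so for the cis isomer the two substituents are e,e in one chair and a,a in the other.
Chair I (phenyl axial, iodo axial): E = 3.43 kcal/mol; chair II (phenyl equatorial, iodo equatorial): E = 0.00 kcal/mol.
ΔG = 3.43 kcal/mol between the two chairs.
K = exp(ΔG/RT) with R = 1.987×10⁻³ kcal mol⁻¹ K⁻¹ and T = 273 K gives K ≈ 557.

K ≈ 557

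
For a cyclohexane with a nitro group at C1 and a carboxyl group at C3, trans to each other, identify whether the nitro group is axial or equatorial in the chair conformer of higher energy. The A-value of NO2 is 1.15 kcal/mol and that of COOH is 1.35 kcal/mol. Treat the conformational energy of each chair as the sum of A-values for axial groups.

C1 and C3 have the same parity, so for the trans isomer the two substituents are one axial and one equatorial in each chair.
Chair I (nitro axial, carboxyl equatorial): E = 1.15 kcal/mol.
Chair II (nitro equatorial, carboxyl axial): E = 1.35 kcal/mol.
Chair II is the less stable (higher-energy) conformer, and in that chair the nitro group is equatorial.

equatorial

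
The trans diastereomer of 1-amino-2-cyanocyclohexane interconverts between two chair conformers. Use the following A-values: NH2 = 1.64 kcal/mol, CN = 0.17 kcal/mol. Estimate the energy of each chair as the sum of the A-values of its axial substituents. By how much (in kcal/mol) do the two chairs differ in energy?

C1 and C2 have opposite parity, so for the trans isomer the two substituents are e,e in one chair and a,a in the other.
Chair I (amino axial, cyano axial): E = 1.81 kcal/mol.
Chair II (amino equatorial, cyano equatorial): E = 0.00 kcal/mol.
ΔE = 1.81 − 0.00 = 1.81 kcal/mol; chair II is more stable.

1.81 kcal/mol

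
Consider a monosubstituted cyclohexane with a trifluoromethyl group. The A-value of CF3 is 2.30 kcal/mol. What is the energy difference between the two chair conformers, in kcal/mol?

A monosubstituted cyclohexane has one chair with the trifluoromethyl group axial (E = A = 2.30 kcal/mol) and one with it equatorial (E = 0).
ΔE = 2.30 − 0 = 2.30 kcal/mol.

2.30 kcal/mol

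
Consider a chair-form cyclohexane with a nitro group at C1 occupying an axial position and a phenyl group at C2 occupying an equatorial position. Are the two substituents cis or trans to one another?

C1 and C2 have opposite parity, so their axial bonds point in opposite directions.
With opposite-parity carbons, two substituents on the same face are one axial and one equatorial; opposite faces give both axial or both equatorial.
Here the groups are axial/equatorial → same face → cis.

cis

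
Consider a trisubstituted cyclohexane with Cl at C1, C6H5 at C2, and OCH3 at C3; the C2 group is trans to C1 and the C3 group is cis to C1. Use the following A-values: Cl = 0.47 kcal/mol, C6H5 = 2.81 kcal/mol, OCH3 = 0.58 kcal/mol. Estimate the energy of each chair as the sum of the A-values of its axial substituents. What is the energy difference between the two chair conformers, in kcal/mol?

Chair I (chloro axial, phenyl axial, methoxy axial): E = 3.86 kcal/mol.
Chair II (chloro equatorial, phenyl equatorial, methoxy equatorial): E = 0.00 kcal/mol.
ΔE = 3.86 − 0.00 = 3.86 kcal/mol; chair II is more stable.

3.86 kcal/mol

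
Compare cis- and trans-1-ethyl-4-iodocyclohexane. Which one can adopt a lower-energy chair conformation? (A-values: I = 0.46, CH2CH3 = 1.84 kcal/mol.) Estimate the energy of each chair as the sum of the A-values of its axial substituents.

At 1,4 positions (parity opposite): cis → (a,e or e,a); trans → (e,e or a,a).
Best chair for cis: E = 0.46 kcal/mol; best chair for trans: E = 0.00 kcal/mol.
The trans isomer is lower by 0.46 kcal/mol.

trans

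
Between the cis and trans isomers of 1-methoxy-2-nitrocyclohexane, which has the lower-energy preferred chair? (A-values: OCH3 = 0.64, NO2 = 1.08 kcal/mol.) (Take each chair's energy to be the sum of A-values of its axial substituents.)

trans

At 1,2 positions (parity opposite): cis → (a,e or e,a); trans → (e,e or a,a).
Best chair for cis: E = 0.64 kcal/mol; best chair for trans: E = 0.00 kcal/mol.
The trans isomer is lower by 0.64 kcal/mol.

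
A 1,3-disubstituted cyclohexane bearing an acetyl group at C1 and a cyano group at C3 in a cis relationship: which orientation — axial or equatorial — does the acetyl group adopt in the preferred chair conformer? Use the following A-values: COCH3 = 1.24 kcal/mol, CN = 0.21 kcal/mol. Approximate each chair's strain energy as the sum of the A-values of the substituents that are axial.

C1 and C3 have the same parity, so for the cis isomer the two substituents are e,e in one chair and a,a in the other.
Chair I (acetyl axial, cyano axial): E = 1.45 kcal/mol.
Chair II (acetyl equatorial, cyano equatorial): E = 0.00 kcal/mol.
Chair II is the more stable (lower-energy) conformer, and in that chair the acetyl group is equatorial.

equatorial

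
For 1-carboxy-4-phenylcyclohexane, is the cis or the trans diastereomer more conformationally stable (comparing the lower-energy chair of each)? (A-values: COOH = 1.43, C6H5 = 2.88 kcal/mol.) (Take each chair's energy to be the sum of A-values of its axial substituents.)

trans

At 1,4 positions (parity opposite): cis → (a,e or e,a); trans → (e,e or a,a).
Best chair for cis: E = 1.43 kcal/mol; best chair for trans: E = 0.00 kcal/mol.
The trans isomer is lower by 1.43 kcal/mol.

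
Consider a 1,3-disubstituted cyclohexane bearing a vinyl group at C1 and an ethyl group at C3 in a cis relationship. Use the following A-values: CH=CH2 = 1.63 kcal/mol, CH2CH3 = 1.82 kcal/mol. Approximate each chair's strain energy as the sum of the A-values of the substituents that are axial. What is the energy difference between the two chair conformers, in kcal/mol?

C1 and C3 have the same parity, so for the cis isomer the two substituents are e,e in one chair and a,a in the other.
Chair I (vinyl axial, ethyl axial): E = 3.45 kcal/mol.
Chair II (vinyl equatorial, ethyl equatorial): E = 0.00 kcal/mol.
ΔE = 3.45 − 0.00 = 3.45 kcal/mol; chair II is more stable.

3.45 kcal/mol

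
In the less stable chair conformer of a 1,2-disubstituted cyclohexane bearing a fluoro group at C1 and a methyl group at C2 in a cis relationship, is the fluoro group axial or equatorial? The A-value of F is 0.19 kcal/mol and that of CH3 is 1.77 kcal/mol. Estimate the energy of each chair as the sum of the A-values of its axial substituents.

equatorial

C1 and C2 have opposite parity, so for the cis isomer the two substituents are one axial and one equatorial in each chair.
Chair I (fluoro axial, methyl equatorial): E = 0.19 kcal/mol.
Chair II (fluoro equatorial, methyl axial): E = 1.77 kcal/mol.
Chair II is the less stable (higher-energy) conformer, and in that chair the fluoro group is equatorial.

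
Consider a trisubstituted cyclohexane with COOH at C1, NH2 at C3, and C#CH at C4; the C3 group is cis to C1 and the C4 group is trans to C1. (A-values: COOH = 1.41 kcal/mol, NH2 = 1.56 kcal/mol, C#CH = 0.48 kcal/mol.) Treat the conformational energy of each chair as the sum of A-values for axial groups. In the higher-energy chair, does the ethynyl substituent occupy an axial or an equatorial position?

axial

Chair I (carboxyl axial, amino axial, ethynyl axial): E = 3.45 kcal/mol.
Chair II (carboxyl equatorial, amino equatorial, ethynyl equatorial): E = 0.00 kcal/mol.
Chair I is the less stable (higher-energy) conformer, and in that chair the ethynyl group is axial.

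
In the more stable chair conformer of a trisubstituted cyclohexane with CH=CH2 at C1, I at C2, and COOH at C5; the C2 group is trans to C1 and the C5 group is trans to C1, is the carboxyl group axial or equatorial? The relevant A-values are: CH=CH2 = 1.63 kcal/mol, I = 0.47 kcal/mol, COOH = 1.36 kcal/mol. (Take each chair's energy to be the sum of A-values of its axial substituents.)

Chair I (vinyl axial, iodo axial, carboxyl equatorial): E = 2.10 kcal/mol.
Chair II (vinyl equatorial, iodo equatorial, carboxyl axial): E = 1.36 kcal/mol.
Chair II is the more stable (lower-energy) conformer, and in that chair the carboxyl group is axial.

axial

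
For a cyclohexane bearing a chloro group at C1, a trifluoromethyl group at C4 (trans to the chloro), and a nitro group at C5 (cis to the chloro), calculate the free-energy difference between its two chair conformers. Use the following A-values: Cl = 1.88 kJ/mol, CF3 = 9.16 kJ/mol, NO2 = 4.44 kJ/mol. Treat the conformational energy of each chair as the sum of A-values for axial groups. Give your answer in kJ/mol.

Chair I (chloro axial, trifluoromethyl axial, nitro axial): E = 15.48 kJ/mol.
Chair II (chloro equatorial, trifluoromethyl equatorial, nitro equatorial): E = 0.00 kJ/mol.
ΔE = 15.48 − 0.00 = 15.48 kJ/mol; chair II is more stable.

15.48 kJ/mol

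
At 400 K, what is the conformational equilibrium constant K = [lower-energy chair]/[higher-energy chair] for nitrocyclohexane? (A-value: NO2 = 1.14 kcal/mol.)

K ≈ 4.20

One chair has the nitro group axial (E = 1.14 kcal/mol) and the other has it equatorial (E = 0).
ΔG = 1.14 kcal/mol between the two chairs.
K = exp(ΔG/RT) with R = 1.987×10⁻³ kcal mol⁻¹ K⁻¹ and T = 400 K gives K ≈ 4.2.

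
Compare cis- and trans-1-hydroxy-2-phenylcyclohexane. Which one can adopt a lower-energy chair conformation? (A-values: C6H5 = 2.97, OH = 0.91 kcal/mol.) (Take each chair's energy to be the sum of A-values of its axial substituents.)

trans

At 1,2 positions (parity opposite): cis → (a,e or e,a); trans → (e,e or a,a).
Best chair for cis: E = 0.91 kcal/mol; best chair for trans: E = 0.00 kcal/mol.
The trans isomer is lower by 0.91 kcal/mol.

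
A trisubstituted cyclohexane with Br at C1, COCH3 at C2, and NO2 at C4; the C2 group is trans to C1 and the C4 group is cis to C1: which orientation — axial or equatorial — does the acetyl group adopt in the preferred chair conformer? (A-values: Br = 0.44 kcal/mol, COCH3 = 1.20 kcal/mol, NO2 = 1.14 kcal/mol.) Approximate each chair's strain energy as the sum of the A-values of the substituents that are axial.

Chair I (bromo axial, acetyl axial, nitro equatorial): E = 1.64 kcal/mol.
Chair II (bromo equatorial, acetyl equatorial, nitro axial): E = 1.14 kcal/mol.
Chair II is the more stable (lower-energy) conformer, and in that chair the acetyl group is equatorial.

equatorial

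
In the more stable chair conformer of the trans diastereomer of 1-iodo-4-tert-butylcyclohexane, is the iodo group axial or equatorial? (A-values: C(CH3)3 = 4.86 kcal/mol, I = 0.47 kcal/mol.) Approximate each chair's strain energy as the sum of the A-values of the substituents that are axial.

equatorial

C1 and C4 have opposite parity, so for the trans isomer the two substituents are e,e in one chair and a,a in the other.
Chair I (tert-butyl axial, iodo axial): E = 5.33 kcal/mol.
Chair II (tert-butyl equatorial, iodo equatorial): E = 0.00 kcal/mol.
Chair II is the more stable (lower-energy) conformer, and in that chair the iodo group is equatorial.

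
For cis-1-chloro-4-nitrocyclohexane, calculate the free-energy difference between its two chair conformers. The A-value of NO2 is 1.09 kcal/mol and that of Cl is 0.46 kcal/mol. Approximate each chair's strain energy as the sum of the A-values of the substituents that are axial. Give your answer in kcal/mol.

C1 and C4 have opposite parity, so for the cis isomer the two substituents are one axial and one equatorial in each chair.
Chair I (nitro axial, chloro equatorial): E = 1.09 kcal/mol.
Chair II (nitro equatorial, chloro axial): E = 0.46 kcal/mol.
ΔE = 1.09 − 0.46 = 0.63 kcal/mol; chair II is more stable.

0.63 kcal/mol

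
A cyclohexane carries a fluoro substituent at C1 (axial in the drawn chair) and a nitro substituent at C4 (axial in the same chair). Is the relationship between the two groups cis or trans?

C1 and C4 have opposite parity, so their axial bonds point in opposite directions.
With opposite-parity carbons, two substituents on the same face are one axial and one equatorial; opposite faces give both axial or both equatorial.
Here the groups are axial/axial → opposite face → trans.

trans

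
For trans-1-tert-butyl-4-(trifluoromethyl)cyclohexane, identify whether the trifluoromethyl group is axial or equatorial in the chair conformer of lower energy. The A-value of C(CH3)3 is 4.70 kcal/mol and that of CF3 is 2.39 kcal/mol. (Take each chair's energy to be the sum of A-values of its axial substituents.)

C1 and C4 have opposite parity, so for the trans isomer the two substituents are e,e in one chair and a,a in the other.
Chair I (tert-butyl axial, trifluoromethyl axial): E = 7.09 kcal/mol.
Chair II (tert-butyl equatorial, trifluoromethyl equatorial): E = 0.00 kcal/mol.
Chair II is the more stable (lower-energy) conformer, and in that chair the trifluoromethyl group is equatorial.

equatorial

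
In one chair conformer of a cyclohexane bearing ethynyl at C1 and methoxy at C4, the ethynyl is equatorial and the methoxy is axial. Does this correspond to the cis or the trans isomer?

C1 and C4 have opposite parity, so their axial bonds point in opposite directions.
With opposite-parity carbons, two substituents on the same face are one axial and one equatorial; opposite faces give both axial or both equatorial.
Here the groups are equatorial/axial → same face → cis.

cis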